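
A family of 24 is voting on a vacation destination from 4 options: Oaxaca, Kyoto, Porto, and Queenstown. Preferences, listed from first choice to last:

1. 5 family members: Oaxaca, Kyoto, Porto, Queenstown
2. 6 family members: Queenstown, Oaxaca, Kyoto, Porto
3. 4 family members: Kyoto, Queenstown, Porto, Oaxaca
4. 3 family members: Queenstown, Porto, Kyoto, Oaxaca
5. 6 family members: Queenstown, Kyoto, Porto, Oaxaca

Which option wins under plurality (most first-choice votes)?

Queenstown

First-place votes: Oaxaca 5, Kyoto 4, Porto 0, Queenstown 15.
Queenstown has the most first-place votes.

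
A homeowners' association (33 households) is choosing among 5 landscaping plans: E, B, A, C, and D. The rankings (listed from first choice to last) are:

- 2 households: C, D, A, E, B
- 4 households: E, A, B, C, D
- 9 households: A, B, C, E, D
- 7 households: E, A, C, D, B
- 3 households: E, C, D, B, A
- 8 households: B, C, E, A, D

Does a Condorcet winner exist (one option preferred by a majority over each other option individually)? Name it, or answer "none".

none

Checking pairwise contests:
B beats E 17–16.
A beats B 22–11.
E beats A 22–11.
B beats C 21–12.
E beats D 31–2.
Every option loses at least one head-to-head, so there is no Condorcet winner.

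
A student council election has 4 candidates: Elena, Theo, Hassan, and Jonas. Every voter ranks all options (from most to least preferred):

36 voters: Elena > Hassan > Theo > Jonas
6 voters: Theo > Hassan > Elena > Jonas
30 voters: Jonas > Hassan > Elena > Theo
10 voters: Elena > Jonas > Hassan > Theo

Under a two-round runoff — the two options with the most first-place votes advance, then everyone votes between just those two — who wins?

Round 1 first-place votes: Elena 46, Theo 6, Hassan 0, Jonas 30.
Elena and Jonas advance.
Runoff: Elena is preferred to Jonas by 52 voters; Jonas by 30.
Elena wins the runoff.

Elena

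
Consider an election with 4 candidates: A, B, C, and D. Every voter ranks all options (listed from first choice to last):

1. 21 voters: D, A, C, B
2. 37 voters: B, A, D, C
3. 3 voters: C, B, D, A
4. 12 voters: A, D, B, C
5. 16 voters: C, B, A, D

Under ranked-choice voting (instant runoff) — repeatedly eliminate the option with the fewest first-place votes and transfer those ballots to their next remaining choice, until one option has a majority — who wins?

Round 1: A 12, B 37, C 19, D 21. Eliminate A.
Round 2: B 37, C 19, D 33. Eliminate C.
Round 3: B 56, D 33. B has a majority.

B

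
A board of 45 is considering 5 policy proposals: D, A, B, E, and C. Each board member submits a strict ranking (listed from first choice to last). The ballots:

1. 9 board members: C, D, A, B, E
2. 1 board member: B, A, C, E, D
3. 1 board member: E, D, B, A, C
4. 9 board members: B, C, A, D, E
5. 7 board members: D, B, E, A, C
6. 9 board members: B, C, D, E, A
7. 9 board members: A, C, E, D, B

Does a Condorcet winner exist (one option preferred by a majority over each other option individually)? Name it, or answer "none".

none

Checking pairwise contests:
C beats D 37–8.
D beats A 26–19.
D beats B 26–19.
D beats E 34–11.
B beats C 27–18.
Every option loses at least one head-to-head, so there is no Condorcet winner.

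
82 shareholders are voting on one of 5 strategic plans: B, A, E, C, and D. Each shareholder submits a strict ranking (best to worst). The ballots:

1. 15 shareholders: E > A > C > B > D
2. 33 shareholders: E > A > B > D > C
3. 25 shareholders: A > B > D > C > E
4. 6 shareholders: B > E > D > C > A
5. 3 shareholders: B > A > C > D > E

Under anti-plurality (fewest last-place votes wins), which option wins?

B

Last-place votes: B 0, A 6, E 28, C 33, D 15.
B is ranked last by the fewest voters, so B wins.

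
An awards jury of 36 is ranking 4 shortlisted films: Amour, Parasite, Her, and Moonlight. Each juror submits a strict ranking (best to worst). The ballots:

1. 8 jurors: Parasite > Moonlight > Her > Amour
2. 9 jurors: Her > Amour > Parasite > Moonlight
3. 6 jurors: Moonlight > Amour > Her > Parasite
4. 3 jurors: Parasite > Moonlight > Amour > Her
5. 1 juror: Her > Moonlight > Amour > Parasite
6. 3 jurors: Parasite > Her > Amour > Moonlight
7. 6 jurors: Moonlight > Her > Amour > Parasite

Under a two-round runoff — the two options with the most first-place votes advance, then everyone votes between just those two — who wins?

Parasite

Round 1 first-place votes: Amour 0, Parasite 14, Her 10, Moonlight 12.
Parasite and Moonlight advance.
Runoff: Parasite is preferred to Moonlight by 23 voters; Moonlight by 13.
Parasite wins the runoff.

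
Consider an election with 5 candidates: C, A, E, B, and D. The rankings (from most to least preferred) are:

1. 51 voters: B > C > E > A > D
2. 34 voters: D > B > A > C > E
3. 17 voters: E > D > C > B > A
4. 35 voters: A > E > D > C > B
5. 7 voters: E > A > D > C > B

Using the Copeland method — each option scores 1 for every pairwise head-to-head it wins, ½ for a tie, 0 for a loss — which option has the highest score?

C: beats E; loses to A, B, and D → score 1.
A: beats C and D; loses to E and B → score 2.
E: beats A and D; loses to C and B → score 2.
B: beats C, A, and E; loses to D → score 3.
D: beats C and B; loses to A and E → score 2.
B has the best pairwise record.

B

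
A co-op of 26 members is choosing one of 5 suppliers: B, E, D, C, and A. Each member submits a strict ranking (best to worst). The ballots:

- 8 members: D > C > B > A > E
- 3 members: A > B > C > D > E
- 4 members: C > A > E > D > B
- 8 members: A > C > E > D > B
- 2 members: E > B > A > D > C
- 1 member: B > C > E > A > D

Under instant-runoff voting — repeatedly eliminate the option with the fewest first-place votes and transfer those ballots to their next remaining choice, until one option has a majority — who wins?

A

Round 1: B 1, E 2, D 8, C 4, A 11. Eliminate B.
Round 2: E 2, D 8, C 5, A 11. Eliminate E.
Round 3: D 8, C 5, A 13. Eliminate C.
Round 4: D 8, A 18. A has a majority.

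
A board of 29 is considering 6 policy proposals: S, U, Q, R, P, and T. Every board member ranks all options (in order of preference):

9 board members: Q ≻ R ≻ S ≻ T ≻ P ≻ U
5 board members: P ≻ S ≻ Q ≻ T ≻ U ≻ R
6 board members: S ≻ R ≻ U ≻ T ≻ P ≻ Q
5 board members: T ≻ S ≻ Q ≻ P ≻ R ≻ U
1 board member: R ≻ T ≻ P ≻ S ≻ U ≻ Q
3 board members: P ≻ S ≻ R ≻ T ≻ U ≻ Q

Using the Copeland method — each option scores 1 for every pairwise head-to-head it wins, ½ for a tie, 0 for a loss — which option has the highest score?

S: beats U, Q, R, P, and T → score 5.
U: loses to S, Q, R, P, and T → score 0.
Q: beats U and R; loses to S, P, and T → score 2.
R: beats U, P, and T; loses to S and Q → score 3.
P: beats U and Q; loses to S, R, and T → score 2.
T: beats U, Q, and P; loses to S and R → score 3.
S has the best pairwise record.

S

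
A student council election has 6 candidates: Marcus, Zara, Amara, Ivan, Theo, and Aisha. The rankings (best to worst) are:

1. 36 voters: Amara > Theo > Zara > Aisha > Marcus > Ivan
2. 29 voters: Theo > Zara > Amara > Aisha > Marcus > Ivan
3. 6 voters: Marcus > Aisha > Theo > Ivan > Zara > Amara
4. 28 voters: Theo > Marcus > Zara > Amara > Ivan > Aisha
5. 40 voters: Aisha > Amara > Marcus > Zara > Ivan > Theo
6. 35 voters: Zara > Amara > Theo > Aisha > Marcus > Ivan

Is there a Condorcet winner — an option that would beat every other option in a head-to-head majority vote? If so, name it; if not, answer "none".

none

Checking pairwise contests:
Zara beats Marcus 100–74.
Theo beats Zara 99–75.
Zara beats Amara 98–76.
Marcus beats Ivan 174–0.
Amara beats Theo 111–63.
Zara beats Aisha 128–46.
Every option loses at least one head-to-head, so there is no Condorcet winner.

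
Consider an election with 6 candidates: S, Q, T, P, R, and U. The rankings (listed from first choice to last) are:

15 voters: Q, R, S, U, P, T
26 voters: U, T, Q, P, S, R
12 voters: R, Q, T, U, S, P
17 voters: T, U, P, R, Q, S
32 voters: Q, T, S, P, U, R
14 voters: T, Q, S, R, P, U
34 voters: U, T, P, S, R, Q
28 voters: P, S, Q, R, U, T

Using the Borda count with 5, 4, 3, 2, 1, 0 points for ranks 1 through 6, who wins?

T

S: 15·3 + 26·1 + 12·1 + 17·0 + 32·3 + 14·3 + 34·2 + 28·4 = 401
Q: 15·5 + 26·3 + 12·4 + 17·1 + 32·5 + 14·4 + 34·0 + 28·3 = 518
T: 15·0 + 26·4 + 12·3 + 17·5 + 32·4 + 14·5 + 34·4 + 28·0 = 559
P: 15·1 + 26·2 + 12·0 + 17·3 + 32·2 + 14·1 + 34·3 + 28·5 = 438
R: 15·4 + 26·0 + 12·5 + 17·2 + 32·0 + 14·2 + 34·1 + 28·2 = 272
U: 15·2 + 26·5 + 12·2 + 17·4 + 32·1 + 14·0 + 34·5 + 28·1 = 482
T has the highest Borda score (559).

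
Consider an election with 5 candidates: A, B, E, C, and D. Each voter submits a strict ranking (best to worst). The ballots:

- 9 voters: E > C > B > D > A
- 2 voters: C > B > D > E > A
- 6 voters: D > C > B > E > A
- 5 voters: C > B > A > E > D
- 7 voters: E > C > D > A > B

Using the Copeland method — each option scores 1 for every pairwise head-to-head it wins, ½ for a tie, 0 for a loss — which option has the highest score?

E

A: loses to B, E, C, and D → score 0.
B: beats A and D; loses to E and C → score 2.
E: beats A, B, C, and D → score 4.
C: beats A, B, and D; loses to E → score 3.
D: beats A; loses to B, E, and C → score 1.
E has the best pairwise record.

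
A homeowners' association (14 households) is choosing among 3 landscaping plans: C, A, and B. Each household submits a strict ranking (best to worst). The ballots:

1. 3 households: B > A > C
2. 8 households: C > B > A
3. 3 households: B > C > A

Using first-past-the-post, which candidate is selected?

First-place votes: C 8, A 0, B 6.
C has the most first-place votes.

C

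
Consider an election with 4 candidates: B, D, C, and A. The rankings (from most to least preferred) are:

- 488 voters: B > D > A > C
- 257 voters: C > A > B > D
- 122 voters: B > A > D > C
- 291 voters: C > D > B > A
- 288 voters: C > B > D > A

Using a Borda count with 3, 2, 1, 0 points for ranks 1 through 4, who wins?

B: 488·3 + 257·1 + 122·3 + 291·1 + 288·2 = 2954
D: 488·2 + 257·0 + 122·1 + 291·2 + 288·1 = 1968
C: 488·0 + 257·3 + 122·0 + 291·3 + 288·3 = 2508
A: 488·1 + 257·2 + 122·2 + 291·0 + 288·0 = 1246
B has the highest Borda score (2954).

B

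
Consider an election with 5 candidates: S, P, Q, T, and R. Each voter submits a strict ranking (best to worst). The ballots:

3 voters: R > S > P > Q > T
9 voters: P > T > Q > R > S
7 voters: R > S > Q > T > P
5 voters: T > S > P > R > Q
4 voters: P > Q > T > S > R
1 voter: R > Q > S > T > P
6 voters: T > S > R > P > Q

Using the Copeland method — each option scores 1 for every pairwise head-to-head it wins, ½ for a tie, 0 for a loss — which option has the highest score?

S: beats P and Q; loses to T and R → score 2.
P: beats Q and R; loses to S and T → score 2.
Q: loses to S, P, T, and R → score 0.
T: beats S, P, Q, and R → score 4.
R: beats S and Q; loses to P and T → score 2.
T has the best pairwise record.

T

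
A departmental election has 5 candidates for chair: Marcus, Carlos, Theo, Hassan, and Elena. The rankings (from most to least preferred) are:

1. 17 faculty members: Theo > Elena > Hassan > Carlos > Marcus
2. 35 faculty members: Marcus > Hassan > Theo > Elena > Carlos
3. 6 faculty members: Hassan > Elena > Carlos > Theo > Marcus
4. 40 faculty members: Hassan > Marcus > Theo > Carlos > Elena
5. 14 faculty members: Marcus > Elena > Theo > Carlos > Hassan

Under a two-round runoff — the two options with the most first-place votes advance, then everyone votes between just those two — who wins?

Round 1 first-place votes: Marcus 49, Carlos 0, Theo 17, Hassan 46, Elena 0.
Marcus and Hassan advance.
Runoff: Marcus is preferred to Hassan by 49 voters; Hassan by 63.
Hassan wins the runoff.

Hassan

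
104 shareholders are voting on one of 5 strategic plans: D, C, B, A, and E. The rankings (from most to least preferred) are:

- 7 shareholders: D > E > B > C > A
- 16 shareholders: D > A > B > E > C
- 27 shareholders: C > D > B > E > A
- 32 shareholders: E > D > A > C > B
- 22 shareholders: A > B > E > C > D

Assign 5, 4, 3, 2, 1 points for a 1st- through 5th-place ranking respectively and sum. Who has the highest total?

D

D: 7·5 + 16·5 + 27·4 + 32·4 + 22·1 = 373
C: 7·2 + 16·1 + 27·5 + 32·2 + 22·2 = 273
B: 7·3 + 16·3 + 27·3 + 32·1 + 22·4 = 270
A: 7·1 + 16·4 + 27·1 + 32·3 + 22·5 = 304
E: 7·4 + 16·2 + 27·2 + 32·5 + 22·3 = 340
D has the highest Borda score (373).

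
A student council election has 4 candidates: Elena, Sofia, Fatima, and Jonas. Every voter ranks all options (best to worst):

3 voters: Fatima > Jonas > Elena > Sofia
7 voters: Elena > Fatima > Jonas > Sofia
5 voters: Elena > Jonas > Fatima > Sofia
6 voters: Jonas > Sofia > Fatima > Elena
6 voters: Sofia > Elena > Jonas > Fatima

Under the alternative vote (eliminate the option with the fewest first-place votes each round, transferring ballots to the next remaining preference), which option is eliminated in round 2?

Round 1: Elena 12, Sofia 6, Fatima 3, Jonas 6. Eliminate Fatima.
Round 2: Elena 12, Sofia 6, Jonas 9. Eliminate Sofia.

Sofia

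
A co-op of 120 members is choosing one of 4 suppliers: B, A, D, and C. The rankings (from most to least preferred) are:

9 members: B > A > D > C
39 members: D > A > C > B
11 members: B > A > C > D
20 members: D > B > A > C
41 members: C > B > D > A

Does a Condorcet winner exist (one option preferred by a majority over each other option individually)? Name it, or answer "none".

none

Checking pairwise contests:
C beats B 80–40.
B beats A 81–39.
B beats D 61–59.
A beats C 79–41.
Every option loses at least one head-to-head, so there is no Condorcet winner.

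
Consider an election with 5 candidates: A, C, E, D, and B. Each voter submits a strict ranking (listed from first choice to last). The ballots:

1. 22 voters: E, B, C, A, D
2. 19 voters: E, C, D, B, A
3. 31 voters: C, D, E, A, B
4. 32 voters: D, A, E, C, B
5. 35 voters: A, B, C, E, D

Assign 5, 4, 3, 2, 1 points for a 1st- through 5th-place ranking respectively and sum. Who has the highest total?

A: 22·2 + 19·1 + 31·2 + 32·4 + 35·5 = 428
C: 22·3 + 19·4 + 31·5 + 32·2 + 35·3 = 466
E: 22·5 + 19·5 + 31·3 + 32·3 + 35·2 = 464
D: 22·1 + 19·3 + 31·4 + 32·5 + 35·1 = 398
B: 22·4 + 19·2 + 31·1 + 32·1 + 35·4 = 329
C has the highest Borda score (466).

C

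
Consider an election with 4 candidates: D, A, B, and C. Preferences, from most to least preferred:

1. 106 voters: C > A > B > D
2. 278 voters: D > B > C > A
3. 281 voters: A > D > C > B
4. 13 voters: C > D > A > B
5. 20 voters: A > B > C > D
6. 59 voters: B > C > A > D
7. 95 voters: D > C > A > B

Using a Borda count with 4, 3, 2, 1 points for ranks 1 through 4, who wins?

D: 106·1 + 278·4 + 281·3 + 13·3 + 20·1 + 59·1 + 95·4 = 2559
A: 106·3 + 278·1 + 281·4 + 13·2 + 20·4 + 59·2 + 95·2 = 2134
B: 106·2 + 278·3 + 281·1 + 13·1 + 20·3 + 59·4 + 95·1 = 1731
C: 106·4 + 278·2 + 281·2 + 13·4 + 20·2 + 59·3 + 95·3 = 2096
D has the highest Borda score (2559).

D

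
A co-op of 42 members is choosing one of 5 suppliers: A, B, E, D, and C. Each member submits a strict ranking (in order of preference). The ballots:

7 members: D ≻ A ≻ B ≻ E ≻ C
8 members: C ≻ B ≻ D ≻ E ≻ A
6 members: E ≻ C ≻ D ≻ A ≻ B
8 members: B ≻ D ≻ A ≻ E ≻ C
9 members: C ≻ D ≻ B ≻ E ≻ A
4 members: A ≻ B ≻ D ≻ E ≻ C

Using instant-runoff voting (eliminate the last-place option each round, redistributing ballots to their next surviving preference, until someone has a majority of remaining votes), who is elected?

C

Round 1: A 4, B 8, E 6, D 7, C 17. Eliminate A.
Round 2: B 12, E 6, D 7, C 17. Eliminate E.
Round 3: B 12, D 7, C 23. C has a majority.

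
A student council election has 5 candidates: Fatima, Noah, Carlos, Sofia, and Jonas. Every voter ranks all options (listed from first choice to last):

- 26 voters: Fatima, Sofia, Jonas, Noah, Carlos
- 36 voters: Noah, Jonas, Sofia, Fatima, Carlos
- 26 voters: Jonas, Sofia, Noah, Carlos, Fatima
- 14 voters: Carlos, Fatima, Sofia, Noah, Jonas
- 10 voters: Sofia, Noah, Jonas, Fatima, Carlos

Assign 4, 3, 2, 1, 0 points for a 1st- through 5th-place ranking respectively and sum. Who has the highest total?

Fatima: 26·4 + 36·1 + 26·0 + 14·3 + 10·1 = 192
Noah: 26·1 + 36·4 + 26·2 + 14·1 + 10·3 = 266
Carlos: 26·0 + 36·0 + 26·1 + 14·4 + 10·0 = 82
Sofia: 26·3 + 36·2 + 26·3 + 14·2 + 10·4 = 296
Jonas: 26·2 + 36·3 + 26·4 + 14·0 + 10·2 = 284
Sofia has the highest Borda score (296).

Sofia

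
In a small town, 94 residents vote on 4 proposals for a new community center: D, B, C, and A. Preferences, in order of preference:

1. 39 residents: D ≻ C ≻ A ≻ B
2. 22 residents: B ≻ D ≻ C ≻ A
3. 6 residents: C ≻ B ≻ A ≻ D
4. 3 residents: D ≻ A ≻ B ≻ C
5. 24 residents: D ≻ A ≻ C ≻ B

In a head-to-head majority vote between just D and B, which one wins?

D

Voters preferring D to B: 66; preferring B to D: 28.
D wins the head-to-head.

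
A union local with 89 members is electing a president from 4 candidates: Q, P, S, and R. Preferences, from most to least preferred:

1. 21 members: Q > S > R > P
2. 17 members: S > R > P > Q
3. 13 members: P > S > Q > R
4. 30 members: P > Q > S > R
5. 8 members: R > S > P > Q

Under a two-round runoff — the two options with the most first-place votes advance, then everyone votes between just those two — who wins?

Round 1 first-place votes: Q 21, P 43, S 17, R 8.
P and Q advance.
Runoff: P is preferred to Q by 68 voters; Q by 21.
P wins the runoff.

P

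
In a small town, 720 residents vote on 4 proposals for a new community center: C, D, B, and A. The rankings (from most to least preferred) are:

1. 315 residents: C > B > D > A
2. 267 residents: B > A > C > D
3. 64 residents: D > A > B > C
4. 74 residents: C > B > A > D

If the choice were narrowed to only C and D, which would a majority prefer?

C

Voters preferring C to D: 656; preferring D to C: 64.
C wins the head-to-head.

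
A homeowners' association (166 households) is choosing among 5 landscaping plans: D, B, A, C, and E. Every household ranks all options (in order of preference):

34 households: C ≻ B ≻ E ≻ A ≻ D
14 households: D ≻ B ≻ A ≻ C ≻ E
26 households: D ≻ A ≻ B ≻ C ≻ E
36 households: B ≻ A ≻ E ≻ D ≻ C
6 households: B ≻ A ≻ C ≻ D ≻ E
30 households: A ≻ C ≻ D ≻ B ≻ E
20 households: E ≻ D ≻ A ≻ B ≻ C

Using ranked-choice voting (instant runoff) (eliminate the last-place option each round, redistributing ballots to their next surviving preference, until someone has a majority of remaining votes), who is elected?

D

Round 1: D 40, B 42, A 30, C 34, E 20. Eliminate E.
Round 2: D 60, B 42, A 30, C 34. Eliminate A.
Round 3: D 60, B 42, C 64. Eliminate B.
Round 4: D 96, C 70. D has a majority.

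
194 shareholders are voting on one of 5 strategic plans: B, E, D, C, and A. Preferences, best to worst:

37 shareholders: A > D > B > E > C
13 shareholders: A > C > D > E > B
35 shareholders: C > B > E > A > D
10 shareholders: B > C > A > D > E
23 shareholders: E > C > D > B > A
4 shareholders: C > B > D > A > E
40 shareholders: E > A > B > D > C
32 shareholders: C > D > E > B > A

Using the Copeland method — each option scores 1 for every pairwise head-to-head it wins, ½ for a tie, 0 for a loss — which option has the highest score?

E

B: beats A; loses to E, D, and C → score 1.
E: beats B, D, C, and A → score 4.
D: beats B; loses to E, C, and A → score 1.
C: beats B, D, and A; loses to E → score 3.
A: beats D; loses to B, E, and C → score 1.
E has the best pairwise record.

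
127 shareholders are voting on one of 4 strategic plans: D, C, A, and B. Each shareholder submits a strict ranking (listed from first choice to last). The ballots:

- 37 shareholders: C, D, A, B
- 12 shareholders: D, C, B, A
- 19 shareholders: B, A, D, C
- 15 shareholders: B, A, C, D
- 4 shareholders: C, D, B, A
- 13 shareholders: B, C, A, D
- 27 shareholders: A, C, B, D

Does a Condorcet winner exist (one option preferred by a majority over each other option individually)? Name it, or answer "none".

C

C vs D: 96–31 for C.
C vs A: 66–61 for C.
C vs B: 80–47 for C.
C beats every other option head-to-head.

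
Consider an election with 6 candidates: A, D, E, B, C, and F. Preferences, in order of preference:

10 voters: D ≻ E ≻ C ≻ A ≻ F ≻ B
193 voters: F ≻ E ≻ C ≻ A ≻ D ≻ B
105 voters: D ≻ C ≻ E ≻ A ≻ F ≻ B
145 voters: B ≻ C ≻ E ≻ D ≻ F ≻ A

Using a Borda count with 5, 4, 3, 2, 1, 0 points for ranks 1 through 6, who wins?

A: 10·2 + 193·2 + 105·2 + 145·0 = 616
D: 10·5 + 193·1 + 105·5 + 145·2 = 1058
E: 10·4 + 193·4 + 105·3 + 145·3 = 1562
B: 10·0 + 193·0 + 105·0 + 145·5 = 725
C: 10·3 + 193·3 + 105·4 + 145·4 = 1609
F: 10·1 + 193·5 + 105·1 + 145·1 = 1225
C has the highest Borda score (1609).

C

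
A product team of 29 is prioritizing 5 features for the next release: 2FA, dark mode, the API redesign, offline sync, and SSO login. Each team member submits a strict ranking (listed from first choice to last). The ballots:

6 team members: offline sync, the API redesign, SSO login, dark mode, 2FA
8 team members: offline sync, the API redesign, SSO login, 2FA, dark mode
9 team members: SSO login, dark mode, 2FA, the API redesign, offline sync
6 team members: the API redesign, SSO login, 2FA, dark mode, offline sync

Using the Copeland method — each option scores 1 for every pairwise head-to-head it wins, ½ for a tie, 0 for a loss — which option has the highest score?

the API redesign

2FA: beats offline sync; loses to dark mode, the API redesign, and SSO login → score 1.
dark mode: beats 2FA and offline sync; loses to the API redesign and SSO login → score 2.
the API redesign: beats 2FA, dark mode, offline sync, and SSO login → score 4.
offline sync: loses to 2FA, dark mode, the API redesign, and SSO login → score 0.
SSO login: beats 2FA, dark mode, and offline sync; loses to the API redesign → score 3.
the API redesign has the best pairwise record.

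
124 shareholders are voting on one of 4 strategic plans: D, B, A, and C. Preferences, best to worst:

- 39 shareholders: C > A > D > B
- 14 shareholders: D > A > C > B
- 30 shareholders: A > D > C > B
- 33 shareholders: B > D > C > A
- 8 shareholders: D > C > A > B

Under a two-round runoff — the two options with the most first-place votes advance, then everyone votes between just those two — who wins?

Round 1 first-place votes: D 22, B 33, A 30, C 39.
C and B advance.
Runoff: C is preferred to B by 91 voters; B by 33.
C wins the runoff.

C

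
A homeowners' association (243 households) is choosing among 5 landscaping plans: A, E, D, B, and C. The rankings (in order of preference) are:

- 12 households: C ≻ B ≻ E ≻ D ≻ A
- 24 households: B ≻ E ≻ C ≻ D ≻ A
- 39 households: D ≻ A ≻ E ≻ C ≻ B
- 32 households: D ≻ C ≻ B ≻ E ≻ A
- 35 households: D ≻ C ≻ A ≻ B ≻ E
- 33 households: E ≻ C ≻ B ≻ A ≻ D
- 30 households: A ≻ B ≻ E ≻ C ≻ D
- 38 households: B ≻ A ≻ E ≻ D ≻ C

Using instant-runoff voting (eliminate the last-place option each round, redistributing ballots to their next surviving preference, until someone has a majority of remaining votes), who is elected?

B

Round 1: A 30, E 33, D 106, B 62, C 12. Eliminate C.
Round 2: A 30, E 33, D 106, B 74. Eliminate A.
Round 3: E 33, D 106, B 104. Eliminate E.
Round 4: D 106, B 137. B has a majority.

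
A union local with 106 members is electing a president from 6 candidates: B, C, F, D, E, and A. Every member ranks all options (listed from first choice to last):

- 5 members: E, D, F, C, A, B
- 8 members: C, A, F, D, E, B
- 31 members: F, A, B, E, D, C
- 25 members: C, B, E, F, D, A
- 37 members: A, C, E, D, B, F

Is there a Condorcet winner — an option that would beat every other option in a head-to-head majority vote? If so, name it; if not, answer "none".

none

Checking pairwise contests:
C beats B 75–31.
A beats C 68–38.
B beats F 62–44.
B beats D 56–50.
B beats E 56–50.
F beats A 61–45.
Every option loses at least one head-to-head, so there is no Condorcet winner.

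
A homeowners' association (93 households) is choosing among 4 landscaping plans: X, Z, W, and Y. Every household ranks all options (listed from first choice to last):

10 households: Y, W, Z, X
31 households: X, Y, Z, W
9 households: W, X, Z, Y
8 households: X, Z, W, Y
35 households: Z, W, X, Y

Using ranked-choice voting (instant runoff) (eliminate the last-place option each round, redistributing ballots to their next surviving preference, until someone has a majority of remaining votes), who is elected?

Round 1: X 39, Z 35, W 9, Y 10. Eliminate W.
Round 2: X 48, Z 35, Y 10. X has a majority.

X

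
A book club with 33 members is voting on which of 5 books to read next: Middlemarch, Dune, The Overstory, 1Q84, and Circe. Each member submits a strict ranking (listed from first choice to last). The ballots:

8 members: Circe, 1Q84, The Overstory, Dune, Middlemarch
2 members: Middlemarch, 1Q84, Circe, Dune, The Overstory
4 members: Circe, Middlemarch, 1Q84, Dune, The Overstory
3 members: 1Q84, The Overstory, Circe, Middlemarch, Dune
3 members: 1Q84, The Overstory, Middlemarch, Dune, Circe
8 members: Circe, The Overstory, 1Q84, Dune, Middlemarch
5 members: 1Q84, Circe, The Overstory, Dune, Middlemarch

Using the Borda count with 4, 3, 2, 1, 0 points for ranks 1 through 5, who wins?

Middlemarch: 8·0 + 2·4 + 4·3 + 3·1 + 3·2 + 8·0 + 5·0 = 29
Dune: 8·1 + 2·1 + 4·1 + 3·0 + 3·1 + 8·1 + 5·1 = 30
The Overstory: 8·2 + 2·0 + 4·0 + 3·3 + 3·3 + 8·3 + 5·2 = 68
1Q84: 8·3 + 2·3 + 4·2 + 3·4 + 3·4 + 8·2 + 5·4 = 98
Circe: 8·4 + 2·2 + 4·4 + 3·2 + 3·0 + 8·4 + 5·3 = 105
Circe has the highest Borda score (105).

Circe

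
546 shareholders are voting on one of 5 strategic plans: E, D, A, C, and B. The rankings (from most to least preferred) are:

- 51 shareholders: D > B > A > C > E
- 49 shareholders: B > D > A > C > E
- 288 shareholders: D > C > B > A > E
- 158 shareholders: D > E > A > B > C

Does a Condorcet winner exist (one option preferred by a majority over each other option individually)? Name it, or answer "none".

D

D vs E: 546–0 for D.
D vs A: 546–0 for D.
D vs C: 546–0 for D.
D vs B: 497–49 for D.
D beats every other option head-to-head.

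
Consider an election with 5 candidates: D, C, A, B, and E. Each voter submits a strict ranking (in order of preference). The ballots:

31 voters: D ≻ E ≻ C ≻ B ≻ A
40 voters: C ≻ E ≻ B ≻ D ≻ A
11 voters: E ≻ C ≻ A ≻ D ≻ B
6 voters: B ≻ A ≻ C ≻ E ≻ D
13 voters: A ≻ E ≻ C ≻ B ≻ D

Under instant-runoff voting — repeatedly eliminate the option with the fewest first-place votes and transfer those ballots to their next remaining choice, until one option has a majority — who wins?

C

Round 1: D 31, C 40, A 13, B 6, E 11. Eliminate B.
Round 2: D 31, C 40, A 19, E 11. Eliminate E.
Round 3: D 31, C 51, A 19. C has a majority.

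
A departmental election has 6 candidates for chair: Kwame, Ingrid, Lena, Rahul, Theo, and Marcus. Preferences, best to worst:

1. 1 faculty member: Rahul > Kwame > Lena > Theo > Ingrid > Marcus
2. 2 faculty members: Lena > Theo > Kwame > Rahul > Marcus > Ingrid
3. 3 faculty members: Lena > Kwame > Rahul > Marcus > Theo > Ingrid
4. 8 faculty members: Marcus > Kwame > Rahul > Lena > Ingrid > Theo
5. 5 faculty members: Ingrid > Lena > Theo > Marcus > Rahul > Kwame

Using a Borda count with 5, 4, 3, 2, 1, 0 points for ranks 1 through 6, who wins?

Lena

Kwame: 1·4 + 2·3 + 3·4 + 8·4 + 5·0 = 54
Ingrid: 1·1 + 2·0 + 3·0 + 8·1 + 5·5 = 34
Lena: 1·3 + 2·5 + 3·5 + 8·2 + 5·4 = 64
Rahul: 1·5 + 2·2 + 3·3 + 8·3 + 5·1 = 47
Theo: 1·2 + 2·4 + 3·1 + 8·0 + 5·3 = 28
Marcus: 1·0 + 2·1 + 3·2 + 8·5 + 5·2 = 58
Lena has the highest Borda score (64).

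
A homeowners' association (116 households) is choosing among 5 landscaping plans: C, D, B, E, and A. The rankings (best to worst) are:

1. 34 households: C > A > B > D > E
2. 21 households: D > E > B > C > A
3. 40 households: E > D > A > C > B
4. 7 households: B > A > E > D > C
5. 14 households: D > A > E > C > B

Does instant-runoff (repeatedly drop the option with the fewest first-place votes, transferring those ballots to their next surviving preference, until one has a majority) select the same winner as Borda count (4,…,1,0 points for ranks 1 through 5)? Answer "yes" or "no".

Instant-runoff — R1 C 34, D 35, B 7, E 40, A 0 (A out); R2 C 34, D 35, B 7, E 40 (B out); R3 C 34, D 35, E 47 (C out); R4 D 69, E 47 (D winner). Winner: D.
Borda — scores: C 211, D 301, B 138, E 265, A 245. Winner: D.
The two methods agree.

yes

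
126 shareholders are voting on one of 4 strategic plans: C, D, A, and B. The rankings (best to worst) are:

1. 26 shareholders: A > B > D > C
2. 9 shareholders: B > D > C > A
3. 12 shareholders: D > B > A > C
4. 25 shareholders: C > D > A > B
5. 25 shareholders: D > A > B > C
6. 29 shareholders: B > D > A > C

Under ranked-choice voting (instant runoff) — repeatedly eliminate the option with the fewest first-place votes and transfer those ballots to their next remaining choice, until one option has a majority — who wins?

B

Round 1: C 25, D 37, A 26, B 38. Eliminate C.
Round 2: D 62, A 26, B 38. Eliminate A.
Round 3: D 62, B 64. B has a majority.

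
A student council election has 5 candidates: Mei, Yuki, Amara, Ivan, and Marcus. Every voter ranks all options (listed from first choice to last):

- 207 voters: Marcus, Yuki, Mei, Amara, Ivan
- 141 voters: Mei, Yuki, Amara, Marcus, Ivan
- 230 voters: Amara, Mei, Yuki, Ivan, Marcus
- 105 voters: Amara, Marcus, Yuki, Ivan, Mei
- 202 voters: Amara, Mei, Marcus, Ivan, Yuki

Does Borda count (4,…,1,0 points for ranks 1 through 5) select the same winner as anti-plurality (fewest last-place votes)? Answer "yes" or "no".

Borda — scores: Mei 2274, Yuki 1714, Amara 2637, Ivan 537, Marcus 1688. Winner: Amara.
Anti-plurality — last-place votes: Mei 105, Yuki 202, Amara 0, Ivan 348, Marcus 230. Winner: Amara.
The two methods agree.

yes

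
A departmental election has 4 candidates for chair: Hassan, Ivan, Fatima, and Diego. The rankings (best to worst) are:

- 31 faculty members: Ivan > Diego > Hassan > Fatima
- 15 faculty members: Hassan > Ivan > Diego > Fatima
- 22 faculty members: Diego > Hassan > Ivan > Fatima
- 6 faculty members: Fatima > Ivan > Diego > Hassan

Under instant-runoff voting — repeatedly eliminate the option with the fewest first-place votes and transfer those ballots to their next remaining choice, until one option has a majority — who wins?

Round 1: Hassan 15, Ivan 31, Fatima 6, Diego 22. Eliminate Fatima.
Round 2: Hassan 15, Ivan 37, Diego 22. Eliminate Hassan.
Round 3: Ivan 52, Diego 22. Ivan has a majority.

Ivan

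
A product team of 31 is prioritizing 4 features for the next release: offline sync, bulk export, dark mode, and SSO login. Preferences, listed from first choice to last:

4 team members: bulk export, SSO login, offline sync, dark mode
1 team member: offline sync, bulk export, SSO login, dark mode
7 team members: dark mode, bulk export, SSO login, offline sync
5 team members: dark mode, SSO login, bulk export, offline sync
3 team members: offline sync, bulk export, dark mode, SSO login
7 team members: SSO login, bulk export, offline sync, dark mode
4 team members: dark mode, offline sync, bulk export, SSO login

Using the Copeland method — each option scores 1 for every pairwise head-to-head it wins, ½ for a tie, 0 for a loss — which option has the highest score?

dark mode

offline sync: loses to bulk export, dark mode, and SSO login → score 0.
bulk export: beats offline sync and SSO login; loses to dark mode → score 2.
dark mode: beats offline sync, bulk export, and SSO login → score 3.
SSO login: beats offline sync; loses to bulk export and dark mode → score 1.
dark mode has the best pairwise record.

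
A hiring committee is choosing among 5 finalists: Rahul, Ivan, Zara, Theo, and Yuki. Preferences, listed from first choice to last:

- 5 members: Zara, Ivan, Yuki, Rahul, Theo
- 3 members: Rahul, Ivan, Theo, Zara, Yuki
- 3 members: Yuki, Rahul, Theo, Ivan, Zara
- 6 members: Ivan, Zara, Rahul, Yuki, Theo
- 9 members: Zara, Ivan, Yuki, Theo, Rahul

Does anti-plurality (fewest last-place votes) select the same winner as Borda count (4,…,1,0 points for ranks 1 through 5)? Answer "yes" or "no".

Anti-plurality — last-place votes: Rahul 9, Ivan 0, Zara 3, Theo 11, Yuki 3. Winner: Ivan.
Borda — scores: Rahul 38, Ivan 78, Zara 77, Theo 21, Yuki 46. Winner: Ivan.
The two methods agree.

yes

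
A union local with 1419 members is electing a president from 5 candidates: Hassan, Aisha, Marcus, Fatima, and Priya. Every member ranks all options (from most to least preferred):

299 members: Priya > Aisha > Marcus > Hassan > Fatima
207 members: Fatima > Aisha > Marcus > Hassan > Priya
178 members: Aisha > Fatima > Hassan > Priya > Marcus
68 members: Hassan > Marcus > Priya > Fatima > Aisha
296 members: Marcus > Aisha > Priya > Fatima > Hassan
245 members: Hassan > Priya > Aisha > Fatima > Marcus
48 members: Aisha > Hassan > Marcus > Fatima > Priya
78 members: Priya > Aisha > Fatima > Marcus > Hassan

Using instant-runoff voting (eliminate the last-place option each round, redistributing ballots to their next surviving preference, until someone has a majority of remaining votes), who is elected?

Round 1: Hassan 313, Aisha 226, Marcus 296, Fatima 207, Priya 377. Eliminate Fatima.
Round 2: Hassan 313, Aisha 433, Marcus 296, Priya 377. Eliminate Marcus.
Round 3: Hassan 313, Aisha 729, Priya 377. Aisha has a majority.

Aisha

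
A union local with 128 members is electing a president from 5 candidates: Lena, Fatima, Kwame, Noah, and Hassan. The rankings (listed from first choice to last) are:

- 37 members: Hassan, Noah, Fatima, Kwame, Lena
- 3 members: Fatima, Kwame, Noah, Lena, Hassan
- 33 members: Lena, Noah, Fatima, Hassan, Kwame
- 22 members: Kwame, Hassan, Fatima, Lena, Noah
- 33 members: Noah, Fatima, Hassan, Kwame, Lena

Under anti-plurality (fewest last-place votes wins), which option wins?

Last-place votes: Lena 70, Fatima 0, Kwame 33, Noah 22, Hassan 3.
Fatima is ranked last by the fewest voters, so Fatima wins.

Fatima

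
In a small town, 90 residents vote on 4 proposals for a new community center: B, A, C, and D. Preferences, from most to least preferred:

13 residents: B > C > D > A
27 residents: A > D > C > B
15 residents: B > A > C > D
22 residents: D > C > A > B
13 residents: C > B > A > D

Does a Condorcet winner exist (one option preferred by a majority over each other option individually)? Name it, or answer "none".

Checking pairwise contests:
A beats B 49–41.
C beats A 48–42.
D beats C 49–41.
A beats D 55–35.
Every option loses at least one head-to-head, so there is no Condorcet winner.

none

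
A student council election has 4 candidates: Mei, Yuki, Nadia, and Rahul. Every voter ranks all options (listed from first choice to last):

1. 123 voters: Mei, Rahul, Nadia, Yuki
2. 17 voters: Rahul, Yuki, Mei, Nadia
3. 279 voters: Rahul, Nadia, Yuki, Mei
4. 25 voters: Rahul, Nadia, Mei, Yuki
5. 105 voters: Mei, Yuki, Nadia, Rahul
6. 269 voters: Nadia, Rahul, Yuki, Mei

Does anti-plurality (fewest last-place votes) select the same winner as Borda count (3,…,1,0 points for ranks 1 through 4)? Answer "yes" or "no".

Anti-plurality — last-place votes: Mei 548, Yuki 148, Nadia 17, Rahul 105. Winner: Nadia.
Borda — scores: Mei 726, Yuki 792, Nadia 1643, Rahul 1747. Winner: Rahul.
The two methods disagree.

no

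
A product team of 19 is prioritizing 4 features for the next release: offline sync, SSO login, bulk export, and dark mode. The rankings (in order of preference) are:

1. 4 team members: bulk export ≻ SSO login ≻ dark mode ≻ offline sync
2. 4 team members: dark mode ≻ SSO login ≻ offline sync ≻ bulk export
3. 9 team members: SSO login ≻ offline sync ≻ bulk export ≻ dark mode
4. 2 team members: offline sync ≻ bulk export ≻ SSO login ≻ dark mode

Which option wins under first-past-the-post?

First-place votes: offline sync 2, SSO login 9, bulk export 4, dark mode 4.
SSO login has the most first-place votes.

SSO login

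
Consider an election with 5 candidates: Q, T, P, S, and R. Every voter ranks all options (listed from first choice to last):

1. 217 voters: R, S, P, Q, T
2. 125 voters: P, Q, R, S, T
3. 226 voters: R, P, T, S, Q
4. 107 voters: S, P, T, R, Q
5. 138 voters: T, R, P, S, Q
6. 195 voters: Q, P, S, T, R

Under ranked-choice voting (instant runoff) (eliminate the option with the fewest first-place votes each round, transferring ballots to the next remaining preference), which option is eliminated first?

Round 1: Q 195, T 138, P 125, S 107, R 443. Eliminate S.

S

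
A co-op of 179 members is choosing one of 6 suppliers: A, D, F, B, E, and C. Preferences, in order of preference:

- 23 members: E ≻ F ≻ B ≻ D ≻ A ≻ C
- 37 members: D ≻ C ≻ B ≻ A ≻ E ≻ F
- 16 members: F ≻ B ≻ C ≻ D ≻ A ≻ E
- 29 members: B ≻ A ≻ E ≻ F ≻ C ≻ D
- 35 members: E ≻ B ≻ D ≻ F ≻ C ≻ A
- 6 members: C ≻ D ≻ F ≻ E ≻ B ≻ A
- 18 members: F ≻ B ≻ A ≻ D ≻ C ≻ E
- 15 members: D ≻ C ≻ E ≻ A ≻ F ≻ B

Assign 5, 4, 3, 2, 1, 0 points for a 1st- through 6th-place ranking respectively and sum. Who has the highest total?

B

A: 23·1 + 37·2 + 16·1 + 29·4 + 35·0 + 6·0 + 18·3 + 15·2 = 313
D: 23·2 + 37·5 + 16·2 + 29·0 + 35·3 + 6·4 + 18·2 + 15·5 = 503
F: 23·4 + 37·0 + 16·5 + 29·2 + 35·2 + 6·3 + 18·5 + 15·1 = 423
B: 23·3 + 37·3 + 16·4 + 29·5 + 35·4 + 6·1 + 18·4 + 15·0 = 607
E: 23·5 + 37·1 + 16·0 + 29·3 + 35·5 + 6·2 + 18·0 + 15·3 = 471
C: 23·0 + 37·4 + 16·3 + 29·1 + 35·1 + 6·5 + 18·1 + 15·4 = 368
B has the highest Borda score (607).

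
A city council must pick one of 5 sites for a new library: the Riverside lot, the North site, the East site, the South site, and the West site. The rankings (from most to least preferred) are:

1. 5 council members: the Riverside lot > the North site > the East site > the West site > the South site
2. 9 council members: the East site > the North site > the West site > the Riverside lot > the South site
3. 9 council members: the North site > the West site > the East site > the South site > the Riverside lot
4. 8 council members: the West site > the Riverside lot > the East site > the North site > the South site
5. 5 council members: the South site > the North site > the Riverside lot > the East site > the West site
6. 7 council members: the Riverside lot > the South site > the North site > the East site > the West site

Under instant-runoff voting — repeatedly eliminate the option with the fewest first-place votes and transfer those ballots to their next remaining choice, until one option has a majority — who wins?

the North site

Round 1: the Riverside lot 12, the North site 9, the East site 9, the South site 5, the West site 8. Eliminate the South site.
Round 2: the Riverside lot 12, the North site 14, the East site 9, the West site 8. Eliminate the West site.
Round 3: the Riverside lot 20, the North site 14, the East site 9. Eliminate the East site.
Round 4: the Riverside lot 20, the North site 23. The North site has a majority.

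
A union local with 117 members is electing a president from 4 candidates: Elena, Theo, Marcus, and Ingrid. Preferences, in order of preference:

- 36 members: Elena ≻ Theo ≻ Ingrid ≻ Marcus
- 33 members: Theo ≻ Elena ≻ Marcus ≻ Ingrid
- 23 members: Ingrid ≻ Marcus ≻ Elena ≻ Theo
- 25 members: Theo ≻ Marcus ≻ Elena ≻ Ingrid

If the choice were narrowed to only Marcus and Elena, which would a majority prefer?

Voters preferring Marcus to Elena: 48; preferring Elena to Marcus: 69.
Elena wins the head-to-head.

Elena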